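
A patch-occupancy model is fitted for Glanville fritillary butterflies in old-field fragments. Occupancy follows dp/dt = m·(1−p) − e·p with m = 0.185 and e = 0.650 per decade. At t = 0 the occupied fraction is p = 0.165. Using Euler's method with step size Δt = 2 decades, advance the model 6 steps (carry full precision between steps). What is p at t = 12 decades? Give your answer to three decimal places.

0.216

Update rule: p ← p + [m·(1−p) − e·p]·Δt with Δt = 2.
  1  |  dp/dt·Δt = +0.094450  |  p_1 = 0.259450
  2  |  dp/dt·Δt = -0.063281  |  p_2 = 0.196169
  3  |  dp/dt·Δt = +0.042399  |  p_3 = 0.238567
  4  |  dp/dt·Δt = -0.028407  |  p_4 = 0.210160
  5  |  dp/dt·Δt = +0.019033  |  p_5 = 0.229193
  6  |  dp/dt·Δt = -0.012752  |  p_6 = 0.216441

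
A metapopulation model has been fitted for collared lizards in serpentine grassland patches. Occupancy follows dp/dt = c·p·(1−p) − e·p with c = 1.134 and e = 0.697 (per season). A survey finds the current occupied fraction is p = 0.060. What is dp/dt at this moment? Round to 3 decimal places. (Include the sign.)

0.022

Colonization term: c·p·(1−p) = 1.134×0.060×0.9400 = 0.06396.
Extinction term: e·p = 0.04182.
dp/dt = 0.06396 − 0.04182 = 0.02214.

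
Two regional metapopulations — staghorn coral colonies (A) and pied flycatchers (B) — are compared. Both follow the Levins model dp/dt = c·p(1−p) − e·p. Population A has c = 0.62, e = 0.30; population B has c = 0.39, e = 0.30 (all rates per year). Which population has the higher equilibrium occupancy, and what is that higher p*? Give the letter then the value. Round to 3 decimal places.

A: p*_A = 1 − 0.30/0.62 = 0.5161.
B: p*_B = 1 − 0.30/0.39 = 0.2308.
A is higher at 0.5161.

A, 0.516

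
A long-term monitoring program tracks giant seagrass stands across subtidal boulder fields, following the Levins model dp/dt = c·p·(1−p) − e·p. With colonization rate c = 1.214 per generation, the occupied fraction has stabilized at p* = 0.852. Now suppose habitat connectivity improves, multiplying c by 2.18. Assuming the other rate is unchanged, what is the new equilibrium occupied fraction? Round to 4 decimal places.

0.9321

Balance c(1−p*) = e gives e = 1.214×(1 − 0.85200) = 0.17967.
New p* = 1 − e/c = 1 − 0.17967/2.64652 = 0.93211.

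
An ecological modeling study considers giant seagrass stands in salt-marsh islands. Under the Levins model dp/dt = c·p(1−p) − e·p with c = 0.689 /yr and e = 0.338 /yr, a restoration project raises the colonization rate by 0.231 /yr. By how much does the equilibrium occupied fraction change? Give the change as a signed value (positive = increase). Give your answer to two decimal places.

0.12

Before: p* = 1 − 0.338/0.689 = 0.5094.
After the change, c = 0.92, e = 0.338, so p* = 1 − 0.338/0.92 = 0.6326.
Δp* = 0.6326 − 0.5094 = +0.1232.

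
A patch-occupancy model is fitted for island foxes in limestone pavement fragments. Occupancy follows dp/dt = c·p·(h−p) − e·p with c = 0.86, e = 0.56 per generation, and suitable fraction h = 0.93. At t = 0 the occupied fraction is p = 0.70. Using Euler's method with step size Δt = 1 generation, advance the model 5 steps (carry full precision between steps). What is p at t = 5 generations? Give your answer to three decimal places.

Update rule: p ← p + [c·p·(h−p) − e·p]·Δt with Δt = 1.
  1  |  dp/dt·Δt = -0.253540  |  p_1 = 0.446460
  2  |  dp/dt·Δt = -0.064360  |  p_2 = 0.382100
  3  |  dp/dt·Δt = -0.033933  |  p_3 = 0.348167
  4  |  dp/dt·Δt = -0.020759  |  p_4 = 0.327408
  5  |  dp/dt·Δt = -0.013676  |  p_5 = 0.313732

0.314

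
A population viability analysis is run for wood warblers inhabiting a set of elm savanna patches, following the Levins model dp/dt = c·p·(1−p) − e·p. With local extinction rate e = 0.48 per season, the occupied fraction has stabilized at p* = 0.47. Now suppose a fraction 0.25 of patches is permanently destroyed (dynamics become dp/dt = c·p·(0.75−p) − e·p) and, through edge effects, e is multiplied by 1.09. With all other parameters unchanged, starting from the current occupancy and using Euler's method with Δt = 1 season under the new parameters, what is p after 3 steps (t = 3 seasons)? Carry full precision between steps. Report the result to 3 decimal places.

0.259

Balance c(1−p*) = e gives c = e/(1 − 0.47000) = 0.48/0.53000 = 0.90566.
Starting from p₀ = 0.47000; update p ← p + (dp/dt)·Δt with the new parameters.
p: 0.47000 → 0.34328  (Δp = -0.12672)
p: 0.34328 → 0.29012  (Δp = -0.05316)
p: 0.29012 → 0.25917  (Δp = -0.03096)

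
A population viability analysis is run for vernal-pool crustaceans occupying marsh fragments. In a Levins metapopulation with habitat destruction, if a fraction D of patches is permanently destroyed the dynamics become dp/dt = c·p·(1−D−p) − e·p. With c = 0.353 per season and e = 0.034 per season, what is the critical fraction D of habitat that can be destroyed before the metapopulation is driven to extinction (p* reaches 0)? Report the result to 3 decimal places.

0.904

The nontrivial equilibrium is p* = (1−D) − e/c; extinction occurs when this hits zero.
So D_crit = 1 − e/c = 1 − 0.034/0.353 = 1 − 0.0963 = 0.9037.
Note this equals the original equilibrium occupancy — the Levins extinction-debt result.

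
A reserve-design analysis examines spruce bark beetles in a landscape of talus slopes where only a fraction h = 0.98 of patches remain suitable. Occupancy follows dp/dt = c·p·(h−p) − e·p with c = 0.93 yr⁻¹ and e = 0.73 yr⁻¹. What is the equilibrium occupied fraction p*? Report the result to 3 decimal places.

Setting dp/dt = 0 and dividing by p* gives c·(h−p*) = e.
So p* = h − e/c = 0.98 − 0.73/0.93 = 0.98 − 0.7849 = 0.1951.

0.195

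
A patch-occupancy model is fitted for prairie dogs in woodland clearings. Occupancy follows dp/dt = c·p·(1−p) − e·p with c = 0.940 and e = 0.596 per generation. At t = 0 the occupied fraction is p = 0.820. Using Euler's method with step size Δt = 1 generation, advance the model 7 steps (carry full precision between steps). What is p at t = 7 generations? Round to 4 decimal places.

Update rule: p ← p + [c·p·(1−p) − e·p]·Δt with Δt = 1.
t = 1: p = 0.82000 + (-0.34998) = 0.47002
t = 2: p = 0.47002 + (-0.04598) = 0.42405
t = 3: p = 0.42405 + (-0.02315) = 0.40089
t = 4: p = 0.40089 + (-0.01316) = 0.38773
t = 5: p = 0.38773 + (-0.00793) = 0.37979
t = 6: p = 0.37979 + (-0.00494) = 0.37485
t = 7: p = 0.37485 + (-0.00313) = 0.37172

0.3717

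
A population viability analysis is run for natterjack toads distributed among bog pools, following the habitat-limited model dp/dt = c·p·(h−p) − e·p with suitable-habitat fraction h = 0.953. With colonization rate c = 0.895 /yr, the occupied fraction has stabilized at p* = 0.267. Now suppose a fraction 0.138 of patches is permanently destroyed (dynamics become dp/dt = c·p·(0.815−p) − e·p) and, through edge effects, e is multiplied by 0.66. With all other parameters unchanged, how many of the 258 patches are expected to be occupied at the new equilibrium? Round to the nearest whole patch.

Balance c(h−p*) = e gives e = 0.895×(0.953 − 0.26700) = 0.61397.
New p* = 0.815 − e/c = 0.815 − 0.40522/0.89500 = 0.36224.
Expected occupied = 258 × 0.36224 = 93.46 ≈ 93.

93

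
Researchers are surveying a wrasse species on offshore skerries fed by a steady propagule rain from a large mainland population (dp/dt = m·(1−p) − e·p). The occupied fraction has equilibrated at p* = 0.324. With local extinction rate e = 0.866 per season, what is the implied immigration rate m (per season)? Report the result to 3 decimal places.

0.415

At equilibrium m(1−p*) = e·p*, so m = e·p*/(1−p*).
m = 0.866 × 0.324 / 0.6760 = 0.2806/0.6760 = 0.4151.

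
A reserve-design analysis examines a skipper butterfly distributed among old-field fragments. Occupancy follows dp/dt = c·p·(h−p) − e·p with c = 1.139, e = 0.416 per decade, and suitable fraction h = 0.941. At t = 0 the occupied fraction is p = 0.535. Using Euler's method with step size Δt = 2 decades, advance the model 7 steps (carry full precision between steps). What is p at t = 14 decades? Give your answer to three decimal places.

Update rule: p ← p + [c·p·(h−p) − e·p]·Δt with Δt = 2.
p: 0.53500 → 0.58468  (Δp = +0.04968)
p: 0.58468 → 0.57281  (Δp = -0.01188)
p: 0.57281 → 0.57667  (Δp = +0.00386)
p: 0.57667 → 0.57548  (Δp = -0.00119)
p: 0.57548 → 0.57586  (Δp = +0.00037)
p: 0.57586 → 0.57574  (Δp = -0.00012)
p: 0.57574 → 0.57578  (Δp = +0.00004)

0.576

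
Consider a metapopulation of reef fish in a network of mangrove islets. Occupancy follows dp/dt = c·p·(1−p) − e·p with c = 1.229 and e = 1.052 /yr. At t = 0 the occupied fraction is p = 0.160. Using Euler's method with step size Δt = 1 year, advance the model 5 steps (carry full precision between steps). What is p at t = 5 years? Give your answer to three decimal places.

0.150

Update rule: p ← p + [c·p·(1−p) − e·p]·Δt with Δt = 1.
t = 1: p = 0.16000 + (-0.00314) = 0.15686
t = 2: p = 0.15686 + (-0.00247) = 0.15438
t = 3: p = 0.15438 + (-0.00197) = 0.15242
t = 4: p = 0.15242 + (-0.00157) = 0.15084
t = 5: p = 0.15084 + (-0.00127) = 0.14958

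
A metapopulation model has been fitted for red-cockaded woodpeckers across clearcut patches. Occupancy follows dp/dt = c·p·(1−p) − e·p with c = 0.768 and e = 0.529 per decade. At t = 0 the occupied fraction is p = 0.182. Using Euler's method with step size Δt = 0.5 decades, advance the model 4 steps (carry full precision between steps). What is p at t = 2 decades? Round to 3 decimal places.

Update rule: p ← p + [c·p·(1−p) − e·p]·Δt with Δt = 0.5.
t = 0.5: p = 0.18200 + (+0.00903) = 0.19103
t = 1: p = 0.19103 + (+0.00881) = 0.19984
t = 1.5: p = 0.19984 + (+0.00855) = 0.20839
t = 2: p = 0.20839 + (+0.00823) = 0.21662

0.217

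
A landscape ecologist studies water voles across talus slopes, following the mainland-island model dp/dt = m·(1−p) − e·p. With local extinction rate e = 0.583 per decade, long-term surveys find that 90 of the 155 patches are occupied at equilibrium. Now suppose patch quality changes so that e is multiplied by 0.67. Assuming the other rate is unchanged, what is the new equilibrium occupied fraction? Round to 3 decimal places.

Observed p* = 90/155 = 0.58065.
Balance m(1−p*) = e·p* gives m = e·p*/(1−p*) = 0.583×0.58065/0.41935 = 0.80725.
New p* = m/(m+e) = 0.80725/(0.80725+0.39061) = 0.67391.

0.674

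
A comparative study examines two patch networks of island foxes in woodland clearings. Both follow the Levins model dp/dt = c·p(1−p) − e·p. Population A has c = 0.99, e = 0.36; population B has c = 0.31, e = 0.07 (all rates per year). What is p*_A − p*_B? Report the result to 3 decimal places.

-0.138

A: p*_A = 1 − 0.36/0.99 = 0.6364.
B: p*_B = 1 − 0.07/0.31 = 0.7742.
p*_A − p*_B = 0.6364 − 0.7742 = -0.1378.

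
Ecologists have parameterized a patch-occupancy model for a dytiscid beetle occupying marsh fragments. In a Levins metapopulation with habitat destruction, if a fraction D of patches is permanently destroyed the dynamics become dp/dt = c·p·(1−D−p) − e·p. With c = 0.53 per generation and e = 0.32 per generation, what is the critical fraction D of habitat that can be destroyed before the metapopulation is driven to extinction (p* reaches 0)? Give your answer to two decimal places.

0.40

The nontrivial equilibrium is p* = (1−D) − e/c; extinction occurs when this hits zero.
So D_crit = 1 − e/c = 1 − 0.32/0.53 = 1 − 0.6038 = 0.3962.
This equals the undisturbed p*, a classic result of Lande's extension.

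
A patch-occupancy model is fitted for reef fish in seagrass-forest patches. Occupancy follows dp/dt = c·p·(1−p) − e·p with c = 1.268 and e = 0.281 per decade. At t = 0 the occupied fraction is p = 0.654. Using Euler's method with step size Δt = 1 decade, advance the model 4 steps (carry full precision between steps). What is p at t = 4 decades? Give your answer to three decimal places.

0.778

Update rule: p ← p + [c·p·(1−p) − e·p]·Δt with Δt = 1.
p: 0.65400 → 0.75715  (Δp = +0.10315)
p: 0.75715 → 0.77754  (Δp = +0.02039)
p: 0.77754 → 0.77838  (Δp = +0.00084)
p: 0.77838 → 0.77839  (Δp = +0.00001)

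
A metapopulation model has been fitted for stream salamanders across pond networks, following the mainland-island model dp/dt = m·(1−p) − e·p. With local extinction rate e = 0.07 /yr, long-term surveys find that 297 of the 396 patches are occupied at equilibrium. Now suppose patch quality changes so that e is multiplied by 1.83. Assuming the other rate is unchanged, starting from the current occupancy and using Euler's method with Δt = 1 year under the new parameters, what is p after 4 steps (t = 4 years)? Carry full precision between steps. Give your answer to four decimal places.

Observed p* = 297/396 = 0.75000.
Balance m(1−p*) = e·p* gives m = e·p*/(1−p*) = 0.07×0.75000/0.25000 = 0.21000.
Starting from p₀ = 0.75000; update p ← p + (dp/dt)·Δt with the new parameters.
  1  |  dp/dt·Δt = -0.043575  |  p_1 = 0.706425
  2  |  dp/dt·Δt = -0.028842  |  p_2 = 0.677583
  3  |  dp/dt·Δt = -0.019091  |  p_3 = 0.658492
  4  |  dp/dt·Δt = -0.012636  |  p_4 = 0.645856

0.6459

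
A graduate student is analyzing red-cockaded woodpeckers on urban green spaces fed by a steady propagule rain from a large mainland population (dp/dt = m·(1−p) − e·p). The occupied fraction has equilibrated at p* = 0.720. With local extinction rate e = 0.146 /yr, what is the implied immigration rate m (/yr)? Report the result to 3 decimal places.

At equilibrium m(1−p*) = e·p*, so m = e·p*/(1−p*).
m = 0.146 × 0.720 / 0.2800 = 0.1051/0.2800 = 0.3754.

0.375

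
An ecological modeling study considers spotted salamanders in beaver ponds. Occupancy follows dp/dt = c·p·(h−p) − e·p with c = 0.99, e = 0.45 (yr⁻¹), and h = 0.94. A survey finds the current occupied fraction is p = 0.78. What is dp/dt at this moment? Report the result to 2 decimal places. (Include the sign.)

Colonization term: c·p·(h−p) = 0.99×0.78×0.1600 = 0.12355.
Extinction term: e·p = 0.35100.
dp/dt = 0.12355 − 0.35100 = -0.22745.

-0.23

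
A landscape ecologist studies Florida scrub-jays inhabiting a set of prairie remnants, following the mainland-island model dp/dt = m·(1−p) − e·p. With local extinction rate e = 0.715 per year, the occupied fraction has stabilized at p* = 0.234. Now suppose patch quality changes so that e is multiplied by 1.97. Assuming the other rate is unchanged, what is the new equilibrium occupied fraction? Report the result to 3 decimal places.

Balance m(1−p*) = e·p* gives m = e·p*/(1−p*) = 0.715×0.23400/0.76600 = 0.21842.
New p* = m/(m+e) = 0.21842/(0.21842+1.40855) = 0.13425.

0.134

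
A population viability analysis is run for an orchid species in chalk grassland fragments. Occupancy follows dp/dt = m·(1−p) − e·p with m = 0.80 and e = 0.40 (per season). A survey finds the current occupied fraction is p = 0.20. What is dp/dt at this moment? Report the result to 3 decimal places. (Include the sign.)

0.560

Colonization term: m·(1−p) = 0.80×0.8000 = 0.64000.
Extinction term: e·p = 0.08000.
dp/dt = 0.64000 − 0.08000 = 0.56000.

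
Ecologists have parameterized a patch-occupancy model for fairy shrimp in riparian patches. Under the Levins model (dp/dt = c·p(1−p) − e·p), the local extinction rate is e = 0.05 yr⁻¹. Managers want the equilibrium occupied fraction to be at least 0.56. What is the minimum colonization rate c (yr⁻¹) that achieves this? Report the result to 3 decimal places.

p* = 1 − e/c ≥ 0.56 requires e/c ≤ 0.4400, i.e. c ≥ e/0.4400.
c_min = 0.05/0.4400 = 0.1136.

0.114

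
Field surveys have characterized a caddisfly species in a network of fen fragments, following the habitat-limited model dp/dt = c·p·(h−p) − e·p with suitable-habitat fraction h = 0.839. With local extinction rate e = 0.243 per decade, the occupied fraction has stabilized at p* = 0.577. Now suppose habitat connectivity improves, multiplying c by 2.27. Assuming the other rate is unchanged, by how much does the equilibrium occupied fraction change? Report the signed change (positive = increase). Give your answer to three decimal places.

0.147

Balance c(h−p*) = e gives c = e/(0.839 − 0.57700) = 0.243/0.26200 = 0.92748.
New p* = 0.839 − e/c = 0.839 − 0.24300/2.10538 = 0.72358.
Δp* = 0.72358 − 0.57700 = +0.14658.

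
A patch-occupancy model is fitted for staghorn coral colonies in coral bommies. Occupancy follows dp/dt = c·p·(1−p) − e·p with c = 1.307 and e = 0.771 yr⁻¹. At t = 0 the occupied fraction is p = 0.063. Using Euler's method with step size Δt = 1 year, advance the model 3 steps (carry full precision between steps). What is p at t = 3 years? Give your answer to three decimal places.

0.177

Update rule: p ← p + [c·p·(1−p) − e·p]·Δt with Δt = 1.
  1  |  dp/dt·Δt = +0.028581  |  p_1 = 0.091581
  2  |  dp/dt·Δt = +0.038125  |  p_2 = 0.129706
  3  |  dp/dt·Δt = +0.047534  |  p_3 = 0.177240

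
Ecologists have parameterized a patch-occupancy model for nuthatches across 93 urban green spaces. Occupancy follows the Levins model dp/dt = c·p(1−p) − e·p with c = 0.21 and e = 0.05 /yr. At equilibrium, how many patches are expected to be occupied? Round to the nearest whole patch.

p* = 1 − e/c = 1 − 0.05/0.21 = 0.7619.
Expected occupied patches = N × p* = 93 × 0.7619 = 70.86 ≈ 71.

71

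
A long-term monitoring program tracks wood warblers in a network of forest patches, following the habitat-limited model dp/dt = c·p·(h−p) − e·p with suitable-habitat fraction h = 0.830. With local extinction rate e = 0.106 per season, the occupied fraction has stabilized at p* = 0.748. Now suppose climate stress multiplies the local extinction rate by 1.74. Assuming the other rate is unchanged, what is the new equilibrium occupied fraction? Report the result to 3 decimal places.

Balance c(h−p*) = e gives c = e/(0.83 − 0.74800) = 0.106/0.08200 = 1.29268.
New p* = 0.83 − e/c = 0.83 − 0.18444/1.29268 = 0.68732.

0.687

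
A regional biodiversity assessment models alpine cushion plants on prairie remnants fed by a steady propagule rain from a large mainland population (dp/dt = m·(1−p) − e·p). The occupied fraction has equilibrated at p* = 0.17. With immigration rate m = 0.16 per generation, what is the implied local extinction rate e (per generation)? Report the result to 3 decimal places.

0.781

At equilibrium m(1−p*) = e·p*, so e = m(1−p*)/p*.
e = 0.16 × 0.8300 / 0.17 = 0.7812.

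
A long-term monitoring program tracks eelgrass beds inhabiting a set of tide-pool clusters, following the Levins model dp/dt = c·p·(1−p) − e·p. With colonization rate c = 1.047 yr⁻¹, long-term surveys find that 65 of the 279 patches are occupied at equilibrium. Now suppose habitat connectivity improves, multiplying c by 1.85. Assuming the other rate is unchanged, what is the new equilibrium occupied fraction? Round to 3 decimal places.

Observed p* = 65/279 = 0.23297.
Balance c(1−p*) = e gives e = 1.047×(1 − 0.23297) = 0.80308.
New p* = 1 − e/c = 1 − 0.80308/1.93695 = 0.58539.

0.585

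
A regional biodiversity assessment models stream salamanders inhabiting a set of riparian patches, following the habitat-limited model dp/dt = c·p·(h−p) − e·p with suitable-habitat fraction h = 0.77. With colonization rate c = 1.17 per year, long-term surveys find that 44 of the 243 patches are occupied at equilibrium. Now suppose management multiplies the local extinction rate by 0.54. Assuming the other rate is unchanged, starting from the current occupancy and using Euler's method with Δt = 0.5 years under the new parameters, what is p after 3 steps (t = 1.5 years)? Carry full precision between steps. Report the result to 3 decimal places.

Observed p* = 44/243 = 0.18107.
Balance c(h−p*) = e gives e = 1.17×(0.77 − 0.18107) = 0.68905.
Starting from p₀ = 0.18107; update p ← p + (dp/dt)·Δt with the new parameters.
t = 0.5: p = 0.18107 + (+0.02870) = 0.20977
t = 1: p = 0.20977 + (+0.02972) = 0.23949
t = 1.5: p = 0.23949 + (+0.02977) = 0.26926

0.269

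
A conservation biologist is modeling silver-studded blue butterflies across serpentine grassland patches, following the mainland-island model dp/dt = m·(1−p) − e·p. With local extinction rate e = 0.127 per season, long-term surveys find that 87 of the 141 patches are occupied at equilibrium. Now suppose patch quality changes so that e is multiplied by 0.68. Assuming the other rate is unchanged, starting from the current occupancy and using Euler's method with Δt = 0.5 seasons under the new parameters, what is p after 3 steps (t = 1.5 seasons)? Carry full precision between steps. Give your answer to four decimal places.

0.6494

Observed p* = 87/141 = 0.61702.
Balance m(1−p*) = e·p* gives m = e·p*/(1−p*) = 0.127×0.61702/0.38298 = 0.20461.
Starting from p₀ = 0.61702; update p ← p + (dp/dt)·Δt with the new parameters.
t = 0.5: p = 0.61702 + (+0.01254) = 0.62956
t = 1: p = 0.62956 + (+0.01071) = 0.64027
t = 1.5: p = 0.64027 + (+0.00916) = 0.64943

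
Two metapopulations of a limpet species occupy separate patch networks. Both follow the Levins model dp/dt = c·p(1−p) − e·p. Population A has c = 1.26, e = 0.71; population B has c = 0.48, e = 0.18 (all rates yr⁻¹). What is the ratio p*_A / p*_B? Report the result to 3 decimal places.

0.698

A: p*_A = 1 − 0.71/1.26 = 0.4365.
B: p*_B = 1 − 0.18/0.48 = 0.6250.
p*_A / p*_B = 0.4365/0.6250 = 0.6984.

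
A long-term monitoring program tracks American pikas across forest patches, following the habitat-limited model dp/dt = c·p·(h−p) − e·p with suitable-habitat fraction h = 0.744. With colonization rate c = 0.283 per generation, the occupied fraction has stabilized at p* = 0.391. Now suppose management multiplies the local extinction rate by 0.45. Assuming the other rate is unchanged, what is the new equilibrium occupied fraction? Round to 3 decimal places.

Balance c(h−p*) = e gives e = 0.283×(0.744 − 0.39100) = 0.09990.
New p* = 0.744 − e/c = 0.744 − 0.04496/0.28300 = 0.58513.

0.585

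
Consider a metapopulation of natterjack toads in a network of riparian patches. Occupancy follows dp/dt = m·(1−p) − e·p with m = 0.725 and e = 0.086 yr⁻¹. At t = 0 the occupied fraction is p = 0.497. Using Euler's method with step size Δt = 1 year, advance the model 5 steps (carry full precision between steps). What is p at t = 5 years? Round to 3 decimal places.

Update rule: p ← p + [m·(1−p) − e·p]·Δt with Δt = 1.
  1  |  dp/dt·Δt = +0.321933  |  p_1 = 0.818933
  2  |  dp/dt·Δt = +0.060845  |  p_2 = 0.879778
  3  |  dp/dt·Δt = +0.011500  |  p_3 = 0.891278
  4  |  dp/dt·Δt = +0.002173  |  p_4 = 0.893452
  5  |  dp/dt·Δt = +0.000411  |  p_5 = 0.893862

0.894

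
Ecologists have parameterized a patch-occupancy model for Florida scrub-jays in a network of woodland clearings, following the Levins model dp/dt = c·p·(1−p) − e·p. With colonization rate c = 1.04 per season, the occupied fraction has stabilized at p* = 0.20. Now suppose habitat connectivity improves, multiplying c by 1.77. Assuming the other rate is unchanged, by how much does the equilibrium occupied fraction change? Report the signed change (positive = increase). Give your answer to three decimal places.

Balance c(1−p*) = e gives e = 1.04×(1 − 0.20000) = 0.83200.
New p* = 1 − e/c = 1 − 0.83200/1.84080 = 0.54802.
Δp* = 0.54802 − 0.20000 = +0.34802.

0.348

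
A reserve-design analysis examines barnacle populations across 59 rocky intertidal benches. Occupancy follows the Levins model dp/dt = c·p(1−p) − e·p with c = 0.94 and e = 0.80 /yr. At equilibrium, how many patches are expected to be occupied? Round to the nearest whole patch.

9

p* = 1 − e/c = 1 − 0.80/0.94 = 0.1489.
Expected occupied patches = N × p* = 59 × 0.1489 = 8.79 ≈ 9.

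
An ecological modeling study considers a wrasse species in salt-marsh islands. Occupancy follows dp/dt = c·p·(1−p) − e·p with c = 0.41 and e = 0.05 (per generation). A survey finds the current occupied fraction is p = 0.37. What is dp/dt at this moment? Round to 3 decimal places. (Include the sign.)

Colonization term: c·p·(1−p) = 0.41×0.37×0.6300 = 0.09557.
Extinction term: e·p = 0.01850.
dp/dt = 0.09557 − 0.01850 = 0.07707.

0.077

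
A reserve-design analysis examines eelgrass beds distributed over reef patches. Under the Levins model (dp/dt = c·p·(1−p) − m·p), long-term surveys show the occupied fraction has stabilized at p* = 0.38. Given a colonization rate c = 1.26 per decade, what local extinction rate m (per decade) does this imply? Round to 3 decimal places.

0.781

At equilibrium c(1−p*) = m.
m = 1.26 × (1 − 0.38) = 1.26 × 0.6200 = 0.7812.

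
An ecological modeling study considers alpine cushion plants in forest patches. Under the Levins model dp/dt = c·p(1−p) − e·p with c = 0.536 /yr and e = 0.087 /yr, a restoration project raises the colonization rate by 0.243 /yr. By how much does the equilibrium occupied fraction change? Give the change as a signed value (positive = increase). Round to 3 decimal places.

0.051

Before: p* = 1 − 0.087/0.536 = 0.8377.
After the change, c = 0.779, e = 0.087, so p* = 1 − 0.087/0.779 = 0.8883.
Δp* = 0.8883 − 0.8377 = +0.0506.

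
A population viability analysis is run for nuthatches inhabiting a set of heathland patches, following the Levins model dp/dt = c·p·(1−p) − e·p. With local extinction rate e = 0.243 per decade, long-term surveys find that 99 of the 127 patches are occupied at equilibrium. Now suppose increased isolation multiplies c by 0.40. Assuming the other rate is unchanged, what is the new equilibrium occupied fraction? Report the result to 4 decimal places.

Observed p* = 99/127 = 0.77953.
Balance c(1−p*) = e gives c = e/(1 − 0.77953) = 0.243/0.22047 = 1.10219.
New p* = 1 − e/c = 1 − 0.24300/0.44088 = 0.44883.

0.4488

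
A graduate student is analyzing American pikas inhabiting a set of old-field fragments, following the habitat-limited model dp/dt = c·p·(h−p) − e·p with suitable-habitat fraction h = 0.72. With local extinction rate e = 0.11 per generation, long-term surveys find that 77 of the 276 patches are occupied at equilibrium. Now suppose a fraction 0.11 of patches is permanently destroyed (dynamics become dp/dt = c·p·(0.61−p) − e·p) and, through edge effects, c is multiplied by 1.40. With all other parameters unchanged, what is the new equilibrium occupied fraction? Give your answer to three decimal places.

Observed p* = 77/276 = 0.27899.
Balance c(h−p*) = e gives c = e/(0.72 − 0.27899) = 0.11/0.44101 = 0.24943.
New p* = 0.61 − e/c = 0.61 − 0.11000/0.34920 = 0.29499.

0.295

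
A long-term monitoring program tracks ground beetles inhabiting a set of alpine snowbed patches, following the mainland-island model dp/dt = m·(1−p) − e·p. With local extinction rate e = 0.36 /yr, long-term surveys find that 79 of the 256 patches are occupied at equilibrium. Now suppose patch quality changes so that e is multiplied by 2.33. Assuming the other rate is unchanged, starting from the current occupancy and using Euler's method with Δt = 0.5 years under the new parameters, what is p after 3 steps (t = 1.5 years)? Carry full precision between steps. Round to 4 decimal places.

Observed p* = 79/256 = 0.30859.
Balance m(1−p*) = e·p* gives m = e·p*/(1−p*) = 0.36×0.30859/0.69141 = 0.16068.
Starting from p₀ = 0.30859; update p ← p + (dp/dt)·Δt with the new parameters.
  1  |  dp/dt·Δt = -0.073877  |  p_1 = 0.234716
  2  |  dp/dt·Δt = -0.036958  |  p_2 = 0.197758
  3  |  dp/dt·Δt = -0.018489  |  p_3 = 0.179270

0.1793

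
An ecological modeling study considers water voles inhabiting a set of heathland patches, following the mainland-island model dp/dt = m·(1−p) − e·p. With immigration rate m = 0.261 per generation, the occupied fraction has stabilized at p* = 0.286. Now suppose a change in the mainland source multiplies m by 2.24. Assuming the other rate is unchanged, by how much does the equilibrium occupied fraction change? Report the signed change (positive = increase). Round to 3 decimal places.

Balance m(1−p*) = e·p* gives e = m(1−p*)/p* = 0.261×0.71400/0.28600 = 0.65159.
New p* = m/(m+e) = 0.58464/(0.58464+0.65159) = 0.47292.
Δp* = 0.47292 − 0.28600 = +0.18692.

0.187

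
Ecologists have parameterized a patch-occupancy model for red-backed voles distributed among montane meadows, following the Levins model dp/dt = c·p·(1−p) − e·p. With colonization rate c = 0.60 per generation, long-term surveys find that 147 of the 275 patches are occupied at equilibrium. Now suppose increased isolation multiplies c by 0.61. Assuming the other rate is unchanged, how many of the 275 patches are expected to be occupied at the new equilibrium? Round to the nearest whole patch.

65

Observed p* = 147/275 = 0.53455.
Balance c(1−p*) = e gives e = 0.60×(1 − 0.53455) = 0.27927.
New p* = 1 − e/c = 1 − 0.27927/0.36600 = 0.23697.
Expected occupied = 275 × 0.23697 = 65.17 ≈ 65.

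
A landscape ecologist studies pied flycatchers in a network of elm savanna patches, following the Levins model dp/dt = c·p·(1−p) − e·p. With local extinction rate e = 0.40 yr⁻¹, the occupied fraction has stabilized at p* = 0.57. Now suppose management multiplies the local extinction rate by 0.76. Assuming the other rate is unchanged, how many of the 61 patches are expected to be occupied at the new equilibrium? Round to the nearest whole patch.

Balance c(1−p*) = e gives c = e/(1 − 0.57000) = 0.40/0.43000 = 0.93023.
New p* = 1 − e/c = 1 − 0.30400/0.93023 = 0.67320.
Expected occupied = 61 × 0.67320 = 41.07 ≈ 41.

41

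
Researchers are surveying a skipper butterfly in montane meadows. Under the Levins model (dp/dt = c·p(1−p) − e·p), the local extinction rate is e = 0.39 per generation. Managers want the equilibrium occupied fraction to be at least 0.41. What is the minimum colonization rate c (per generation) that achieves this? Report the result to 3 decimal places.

p* = 1 − e/c ≥ 0.41 requires e/c ≤ 0.5900, i.e. c ≥ e/0.5900.
c_min = 0.39/0.5900 = 0.6610.

0.661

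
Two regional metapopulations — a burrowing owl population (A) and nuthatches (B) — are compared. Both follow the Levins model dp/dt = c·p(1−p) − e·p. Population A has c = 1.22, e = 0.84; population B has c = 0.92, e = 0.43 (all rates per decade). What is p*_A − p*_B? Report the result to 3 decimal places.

A: p*_A = 1 − 0.84/1.22 = 0.3115.
B: p*_B = 1 − 0.43/0.92 = 0.5326.
p*_A − p*_B = 0.3115 − 0.5326 = -0.2211.

-0.221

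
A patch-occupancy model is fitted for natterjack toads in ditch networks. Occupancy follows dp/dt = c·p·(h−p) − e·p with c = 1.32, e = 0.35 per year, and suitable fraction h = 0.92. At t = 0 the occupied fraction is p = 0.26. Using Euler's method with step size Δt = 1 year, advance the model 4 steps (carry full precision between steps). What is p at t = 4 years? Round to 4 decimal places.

0.6480

Update rule: p ← p + [c·p·(h−p) − e·p]·Δt with Δt = 1.
step 1: Δp = +0.13551, p = 0.39551
step 2: Δp = +0.13539, p = 0.53091
step 3: Δp = +0.08686, p = 0.61776
step 4: Δp = +0.03024, p = 0.64800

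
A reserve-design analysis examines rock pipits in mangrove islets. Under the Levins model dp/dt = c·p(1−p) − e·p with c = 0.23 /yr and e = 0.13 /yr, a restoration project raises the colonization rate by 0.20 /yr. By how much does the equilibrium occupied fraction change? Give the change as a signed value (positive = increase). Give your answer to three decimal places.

0.263

Before: p* = 1 − 0.13/0.23 = 0.4348.
After the change, c = 0.43, e = 0.13, so p* = 1 − 0.13/0.43 = 0.6977.
Δp* = 0.6977 − 0.4348 = +0.2629.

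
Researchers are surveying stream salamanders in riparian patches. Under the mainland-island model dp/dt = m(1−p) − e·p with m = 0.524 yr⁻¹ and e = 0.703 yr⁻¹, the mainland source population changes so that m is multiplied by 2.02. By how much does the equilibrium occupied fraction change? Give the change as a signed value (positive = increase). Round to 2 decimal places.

0.17

Before: p* = 0.524/(0.524+0.703) = 0.4271.
After: m = 1.05848, e = 0.703; p* = 1.05848/1.7615 = 0.6009.
Δp* = 0.6009 − 0.4271 = +0.1738.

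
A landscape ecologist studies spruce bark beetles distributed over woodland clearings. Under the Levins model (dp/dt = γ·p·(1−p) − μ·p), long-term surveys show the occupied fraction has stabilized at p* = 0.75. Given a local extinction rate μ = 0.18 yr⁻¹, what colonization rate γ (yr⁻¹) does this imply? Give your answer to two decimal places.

0.72

At equilibrium γ(1−p*) = μ, so γ = μ/(1−p*).
γ = 0.18/(1 − 0.75) = 0.18/0.2500 = 0.7200.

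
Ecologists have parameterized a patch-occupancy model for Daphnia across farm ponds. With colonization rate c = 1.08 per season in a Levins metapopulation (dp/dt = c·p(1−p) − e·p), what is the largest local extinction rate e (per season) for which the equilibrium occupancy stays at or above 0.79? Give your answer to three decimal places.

0.227

1 − e/c ≥ 0.79 ⇒ e ≤ c(1 − 0.79) = 1.08 × 0.2100.
e_max = 0.2268.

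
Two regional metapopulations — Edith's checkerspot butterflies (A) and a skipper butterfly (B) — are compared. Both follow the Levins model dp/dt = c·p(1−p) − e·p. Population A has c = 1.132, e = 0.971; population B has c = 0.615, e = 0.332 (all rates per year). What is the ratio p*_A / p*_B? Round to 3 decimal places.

A: p*_A = 1 − 0.971/1.132 = 0.1422.
B: p*_B = 1 − 0.332/0.615 = 0.4602.
p*_A / p*_B = 0.1422/0.4602 = 0.3091.

0.309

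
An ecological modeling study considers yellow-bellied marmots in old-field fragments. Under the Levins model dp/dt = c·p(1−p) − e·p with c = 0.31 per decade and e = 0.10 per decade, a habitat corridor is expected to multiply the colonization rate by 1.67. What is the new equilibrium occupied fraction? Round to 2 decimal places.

0.81

Before: p* = 1 − 0.10/0.31 = 0.6774.
After the change, c = 0.5177, e = 0.1, so p* = 1 − 0.1/0.5177 = 0.8068.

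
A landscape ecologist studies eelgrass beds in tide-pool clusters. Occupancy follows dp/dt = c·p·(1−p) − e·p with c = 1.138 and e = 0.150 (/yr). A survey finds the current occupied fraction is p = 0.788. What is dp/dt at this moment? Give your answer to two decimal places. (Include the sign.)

0.07

Colonization term: c·p·(1−p) = 1.138×0.788×0.2120 = 0.19011.
Extinction term: e·p = 0.11820.
dp/dt = 0.19011 − 0.11820 = 0.07191.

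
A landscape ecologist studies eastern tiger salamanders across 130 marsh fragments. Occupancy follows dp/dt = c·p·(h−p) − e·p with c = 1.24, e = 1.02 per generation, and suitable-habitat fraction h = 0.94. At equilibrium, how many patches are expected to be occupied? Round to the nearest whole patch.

p* = h − e/c = 0.94 − 0.8226 = 0.1174.
Expected occupied patches = N × p* = 130 × 0.1174 = 15.26 ≈ 15.

15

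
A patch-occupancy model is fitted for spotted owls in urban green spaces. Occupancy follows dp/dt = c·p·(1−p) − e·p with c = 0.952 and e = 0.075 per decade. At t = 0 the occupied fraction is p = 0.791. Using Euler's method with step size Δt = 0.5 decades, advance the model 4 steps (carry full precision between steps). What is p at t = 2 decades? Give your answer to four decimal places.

Update rule: p ← p + [c·p·(1−p) − e·p]·Δt with Δt = 0.5.
p: 0.79100 → 0.84003  (Δp = +0.04903)
p: 0.84003 → 0.87249  (Δp = +0.03246)
p: 0.87249 → 0.89273  (Δp = +0.02024)
p: 0.89273 → 0.90484  (Δp = +0.01211)

0.9048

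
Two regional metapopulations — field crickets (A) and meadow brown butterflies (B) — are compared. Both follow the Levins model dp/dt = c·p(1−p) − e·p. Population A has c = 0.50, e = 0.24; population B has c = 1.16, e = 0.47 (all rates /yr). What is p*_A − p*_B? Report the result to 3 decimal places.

A: p*_A = 1 − 0.24/0.50 = 0.5200.
B: p*_B = 1 − 0.47/1.16 = 0.5948.
p*_A − p*_B = 0.5200 − 0.5948 = -0.0748.

-0.075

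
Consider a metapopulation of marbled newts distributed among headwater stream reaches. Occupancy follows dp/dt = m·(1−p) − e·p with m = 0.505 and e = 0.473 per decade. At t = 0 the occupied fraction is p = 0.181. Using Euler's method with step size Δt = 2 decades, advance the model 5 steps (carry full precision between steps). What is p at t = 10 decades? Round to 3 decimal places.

0.784

Update rule: p ← p + [m·(1−p) − e·p]·Δt with Δt = 2.
step 1: Δp = +0.65596, p = 0.83696
step 2: Δp = -0.62710, p = 0.20986
step 3: Δp = +0.59951, p = 0.80937
step 4: Δp = -0.57313, p = 0.23624
step 5: Δp = +0.54791, p = 0.78415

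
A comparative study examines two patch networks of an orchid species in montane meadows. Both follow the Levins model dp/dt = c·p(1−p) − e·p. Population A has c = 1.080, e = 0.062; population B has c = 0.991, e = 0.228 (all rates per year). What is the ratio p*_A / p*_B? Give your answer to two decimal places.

A: p*_A = 1 − 0.062/1.080 = 0.9426.
B: p*_B = 1 − 0.228/0.991 = 0.7699.
p*_A / p*_B = 0.9426/0.7699 = 1.2243.

1.22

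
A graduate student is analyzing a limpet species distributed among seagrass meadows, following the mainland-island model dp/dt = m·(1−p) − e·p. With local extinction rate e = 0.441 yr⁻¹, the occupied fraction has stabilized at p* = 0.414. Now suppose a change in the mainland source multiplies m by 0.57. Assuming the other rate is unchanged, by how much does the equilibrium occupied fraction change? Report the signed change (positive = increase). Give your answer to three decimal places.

Balance m(1−p*) = e·p* gives m = e·p*/(1−p*) = 0.441×0.41400/0.58600 = 0.31156.
New p* = m/(m+e) = 0.17759/(0.17759+0.44100) = 0.28709.
Δp* = 0.28709 − 0.41400 = -0.12691.

-0.127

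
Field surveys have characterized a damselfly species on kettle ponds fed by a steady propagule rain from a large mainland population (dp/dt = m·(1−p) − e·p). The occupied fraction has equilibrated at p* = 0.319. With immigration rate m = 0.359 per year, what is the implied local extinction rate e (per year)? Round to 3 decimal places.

At equilibrium m(1−p*) = e·p*, so e = m(1−p*)/p*.
e = 0.359 × 0.6810 / 0.319 = 0.7664.

0.766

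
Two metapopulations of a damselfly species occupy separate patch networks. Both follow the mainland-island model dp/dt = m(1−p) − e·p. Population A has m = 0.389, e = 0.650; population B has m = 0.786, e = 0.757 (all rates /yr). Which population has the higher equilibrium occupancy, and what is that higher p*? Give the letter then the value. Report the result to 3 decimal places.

B, 0.509

A: p*_A = m/(m+e) = 0.389/1.0390 = 0.3744.
B: p*_B = 0.786/1.5430 = 0.5094.
B is higher at 0.5094.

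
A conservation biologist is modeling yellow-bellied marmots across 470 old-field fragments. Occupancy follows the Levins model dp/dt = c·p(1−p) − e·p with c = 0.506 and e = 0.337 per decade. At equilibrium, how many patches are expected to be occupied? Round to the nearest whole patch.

p* = 1 − e/c = 1 − 0.337/0.506 = 0.3340.
Expected occupied patches = N × p* = 470 × 0.3340 = 156.98 ≈ 157.

157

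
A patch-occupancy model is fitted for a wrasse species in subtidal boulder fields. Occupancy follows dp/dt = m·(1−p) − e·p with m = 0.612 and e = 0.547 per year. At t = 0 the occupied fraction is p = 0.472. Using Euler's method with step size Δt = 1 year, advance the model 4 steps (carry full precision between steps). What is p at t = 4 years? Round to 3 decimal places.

Update rule: p ← p + [m·(1−p) − e·p]·Δt with Δt = 1.
p: 0.47200 → 0.53695  (Δp = +0.06495)
p: 0.53695 → 0.52662  (Δp = -0.01033)
p: 0.52662 → 0.52827  (Δp = +0.00164)
p: 0.52827 → 0.52801  (Δp = -0.00026)

0.528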